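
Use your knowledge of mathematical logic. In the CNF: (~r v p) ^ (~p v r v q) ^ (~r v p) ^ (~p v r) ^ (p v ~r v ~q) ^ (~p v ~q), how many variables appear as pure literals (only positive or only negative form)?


Check each variable for pure literal status:
p: mixed (not pure)
q: mixed (not pure)
r: mixed (not pure)
Pure literal count = 0

0


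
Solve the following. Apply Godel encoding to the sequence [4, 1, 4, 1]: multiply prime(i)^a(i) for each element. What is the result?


Encode each element as an exponent of the corresponding prime:
  2^4 = 16
  3^1 = 3
  5^4 = 625
  7^1 = 7
Product = 16 * 3 * 625 * 7 = 210000

210000


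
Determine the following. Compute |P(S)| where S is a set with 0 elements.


The power set of a set with n elements has 2^n elements.
|P(S)| = 2^0 = 1

1


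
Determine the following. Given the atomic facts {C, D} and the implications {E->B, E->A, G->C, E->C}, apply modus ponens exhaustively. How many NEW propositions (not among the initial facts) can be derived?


Initial facts: {C, D}
Apply modus ponens to closure:
  (no implication fires)
Final known: {C, D}
New propositions: {(none)}
Count = 0

0


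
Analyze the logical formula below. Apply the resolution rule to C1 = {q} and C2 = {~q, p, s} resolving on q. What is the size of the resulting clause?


Remove q from C1 and ~q from C2.
C1 remainder: {}
C2 remainder: {p, s}
Union (resolvent): {p, s}
Resolvent has 2 literal(s).

2


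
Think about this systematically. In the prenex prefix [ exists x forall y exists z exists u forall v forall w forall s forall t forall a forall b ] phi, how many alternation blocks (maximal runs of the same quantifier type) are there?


Quantifier-type sequence: E A E E A A A A A A  (A=forall, E=exists)
Group into maximal same-type runs:
  Ex1 | Ax1 | Ex2 | Ax6
Number of blocks = 4

4


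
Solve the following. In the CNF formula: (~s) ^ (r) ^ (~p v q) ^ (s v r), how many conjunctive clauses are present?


A CNF formula is a conjunction of clauses.
Clauses are separated by ^.
Counting the conjuncts: 4 clauses.

4


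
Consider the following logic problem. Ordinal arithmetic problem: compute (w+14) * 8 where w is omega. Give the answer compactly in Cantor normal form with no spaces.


Compute (w+14) * 8.
Ordinal * is associative and left-distributive over +, but NOT commutative; for finite n>1, n*w = w but w*n stays w*n.
(w+14) * 8 = (w+14) repeated 8 times. Each intermediate +14 is absorbed by the following w; only the last survives: w*8+14.
Result = w*8+14

w*8+14


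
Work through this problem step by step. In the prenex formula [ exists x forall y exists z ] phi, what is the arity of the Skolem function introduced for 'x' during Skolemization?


Quantifier prefix: exists x forall y exists z
'x' is existentially quantified at position 1.
No universal quantifiers precede it.
Skolem function arity = 0 (a Skolem constant)

0


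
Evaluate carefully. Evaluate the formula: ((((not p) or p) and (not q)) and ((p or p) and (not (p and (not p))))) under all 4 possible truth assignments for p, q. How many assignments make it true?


Check all 4 assignments:
p=0, q=0: 0
p=0, q=1: 0
p=1, q=0: 1
p=1, q=1: 0
Count of True = 1

1


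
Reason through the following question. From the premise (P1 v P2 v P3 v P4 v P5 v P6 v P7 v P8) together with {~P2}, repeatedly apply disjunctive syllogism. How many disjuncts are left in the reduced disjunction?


Original disjuncts (8): P1, P2, P3, P4, P5, P6, P7, P8
Negated (eliminate): ~P2
Remaining disjuncts: P1, P3, P4, P5, P6, P7, P8
Count = 8 - 1 = 7

7


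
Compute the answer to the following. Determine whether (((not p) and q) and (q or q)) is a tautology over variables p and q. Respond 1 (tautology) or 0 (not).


Check all 4 assignments:
p=0, q=0: 0
p=0, q=1: 1
p=1, q=0: 0
p=1, q=1: 0
Satisfying count = 1/4.
Tautology iff count = 4: no.

0


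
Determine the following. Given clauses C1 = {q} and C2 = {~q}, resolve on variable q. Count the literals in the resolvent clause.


Remove q from C1 and ~q from C2.
C1 remainder: {}
C2 remainder: {}
Union (resolvent): {} (empty clause)
Resolvent has 0 literal(s).

0


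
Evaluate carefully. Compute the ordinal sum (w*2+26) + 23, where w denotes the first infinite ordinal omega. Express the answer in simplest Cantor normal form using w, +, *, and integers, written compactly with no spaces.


Compute (w*2+26) + 23.
Ordinal + is associative but NOT commutative; for finite n>0, n + w = w but w + n stays w+n.
By associativity: (w*2+26) + 23 = w*2 + (26+23) = w*2+49.
Result = w*2+49

w*2+49


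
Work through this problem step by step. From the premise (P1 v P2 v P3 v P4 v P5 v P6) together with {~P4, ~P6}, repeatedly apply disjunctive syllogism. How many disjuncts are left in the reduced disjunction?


Original disjuncts (6): P1, P2, P3, P4, P5, P6
Negated (eliminate): ~P4, ~P6
Remaining disjuncts: P1, P2, P3, P5
Count = 6 - 2 = 4

4


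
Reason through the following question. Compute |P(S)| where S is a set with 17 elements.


The power set of a set with n elements has 2^n elements.
|P(S)| = 2^17 = 131072

131072


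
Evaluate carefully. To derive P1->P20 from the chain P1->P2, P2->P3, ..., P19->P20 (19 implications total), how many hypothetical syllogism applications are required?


With 19 implications in a chain connecting 20 propositions:
P1->P2, P2->P3, ..., P19->P20
Steps needed = (number of implications) - 1 = 19 - 1 = 18

18


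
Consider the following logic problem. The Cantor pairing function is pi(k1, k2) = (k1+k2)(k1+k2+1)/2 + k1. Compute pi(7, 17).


k1 + k2 = 24
(k1+k2)(k1+k2+1)/2 = 24 * 25 / 2 = 300
pi = 300 + 7 = 307

307


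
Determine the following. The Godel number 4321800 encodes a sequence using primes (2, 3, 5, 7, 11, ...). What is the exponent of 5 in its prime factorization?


Factorize 4321800 by dividing by 5 repeatedly.
Division steps: 5 divides 4321800 exactly 2 time(s).
Exponent of 5 = 2

2


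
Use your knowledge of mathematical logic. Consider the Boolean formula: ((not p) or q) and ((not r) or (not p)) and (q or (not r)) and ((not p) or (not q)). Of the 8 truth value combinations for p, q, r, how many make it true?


Evaluate all 8 assignments for p, q, r:
p=0, q=0, r=0: 1
p=0, q=0, r=1: 0
p=0, q=1, r=0: 1
p=0, q=1, r=1: 1
p=1, q=0, r=0: 0
p=1, q=0, r=1: 0
p=1, q=1, r=0: 0
p=1, q=1, r=1: 0
Satisfying count = 3

3


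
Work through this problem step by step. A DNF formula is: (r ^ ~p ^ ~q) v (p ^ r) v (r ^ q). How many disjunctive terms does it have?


A DNF formula is a disjunction of terms (conjunctions).
Terms are separated by v.
Counting the disjuncts: 3 terms.

3


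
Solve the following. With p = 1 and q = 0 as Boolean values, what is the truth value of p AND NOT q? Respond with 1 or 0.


p = 1, q = 0
Operation: p AND NOT q
Evaluate: 1 AND NOT 0 = 1

1


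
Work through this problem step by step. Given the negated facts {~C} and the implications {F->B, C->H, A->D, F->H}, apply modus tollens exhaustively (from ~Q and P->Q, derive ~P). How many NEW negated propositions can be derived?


Initial negated facts: {~C}
Apply modus tollens to closure:
  (no implication fires)
Final negated: {~C}
New negations: {(none)}
Count = 0

0


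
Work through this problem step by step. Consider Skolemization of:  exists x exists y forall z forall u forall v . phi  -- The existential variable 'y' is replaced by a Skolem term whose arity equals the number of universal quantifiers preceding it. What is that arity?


Quantifier prefix: exists x exists y forall z forall u forall v
'y' is existentially quantified at position 2.
No universal quantifiers precede it.
Skolem function arity = 0 (a Skolem constant)

0


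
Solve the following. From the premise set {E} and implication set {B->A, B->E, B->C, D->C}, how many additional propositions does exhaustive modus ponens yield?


Initial facts: {E}
Apply modus ponens to closure:
  (no implication fires)
Final known: {E}
New propositions: {(none)}
Count = 0

0


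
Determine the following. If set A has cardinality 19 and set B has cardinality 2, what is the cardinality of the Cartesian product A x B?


The Cartesian product A x B contains all ordered pairs (a, b).
|A x B| = |A| * |B| = 19 * 2 = 38

38


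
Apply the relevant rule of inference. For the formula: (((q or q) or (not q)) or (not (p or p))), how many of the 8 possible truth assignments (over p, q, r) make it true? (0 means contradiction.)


Check all 8 assignments:
p=0, q=0, r=0: 1
p=0, q=0, r=1: 1
p=0, q=1, r=0: 1
p=0, q=1, r=1: 1
p=1, q=0, r=0: 1
p=1, q=0, r=1: 1
p=1, q=1, r=0: 1
p=1, q=1, r=1: 1
Count of True = 8

8


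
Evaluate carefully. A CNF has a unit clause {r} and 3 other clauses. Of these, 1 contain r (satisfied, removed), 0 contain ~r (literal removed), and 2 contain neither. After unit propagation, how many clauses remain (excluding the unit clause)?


Satisfied (removed): 1
Shortened (remain): 0
Unchanged (remain): 2
Remaining = 0 + 2 = 2

2


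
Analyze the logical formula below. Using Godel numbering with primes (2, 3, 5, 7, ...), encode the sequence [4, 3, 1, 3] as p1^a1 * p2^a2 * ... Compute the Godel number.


Encode each element as an exponent of the corresponding prime:
  2^4 = 16
  3^3 = 27
  5^1 = 5
  7^3 = 343
Product = 16 * 27 * 5 * 343 = 740880

740880


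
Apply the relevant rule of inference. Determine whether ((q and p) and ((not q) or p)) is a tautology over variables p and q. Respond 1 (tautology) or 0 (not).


Check all 4 assignments:
p=0, q=0: 0
p=0, q=1: 0
p=1, q=0: 0
p=1, q=1: 1
Satisfying count = 1/4.
Tautology iff count = 4: no.

0


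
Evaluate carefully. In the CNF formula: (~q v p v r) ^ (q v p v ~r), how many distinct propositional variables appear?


Identify each variable that appears in the formula.
Variables found: p, q, r
Count = 3

3


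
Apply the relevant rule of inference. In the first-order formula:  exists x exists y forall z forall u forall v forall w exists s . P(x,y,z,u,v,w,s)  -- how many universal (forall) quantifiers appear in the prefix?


Quantifier prefix: exists x exists y forall z forall u forall v forall w exists s
Mark each quantifier type:
  E E U U U U E
Universal count = 4, Existential count = 3
Asked for universal (forall) quantifiers: 4

4


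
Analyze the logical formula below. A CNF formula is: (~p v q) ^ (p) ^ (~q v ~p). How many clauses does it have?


A CNF formula is a conjunction of clauses.
Clauses are separated by ^.
Counting the conjuncts: 3 clauses.

3


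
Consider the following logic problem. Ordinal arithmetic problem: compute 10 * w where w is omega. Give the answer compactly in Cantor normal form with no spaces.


Compute 10 * w.
Ordinal * is associative and left-distributive over +, but NOT commutative; for finite n>1, n*w = w but w*n stays w*n.
For finite n>0, n * w = sup{n*k : k<w} = w. So 10 * w = w.
Result = w

w


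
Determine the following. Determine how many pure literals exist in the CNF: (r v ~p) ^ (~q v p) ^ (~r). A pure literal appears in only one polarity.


Check each variable for pure literal status:
p: mixed (not pure)
q: pure negative
r: mixed (not pure)
Pure literal count = 1

1


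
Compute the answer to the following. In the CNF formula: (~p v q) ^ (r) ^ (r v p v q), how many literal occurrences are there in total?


Counting literals in each clause:
Clause 1: 2 literal(s)
Clause 2: 1 literal(s)
Clause 3: 3 literal(s)
Total = 6

6


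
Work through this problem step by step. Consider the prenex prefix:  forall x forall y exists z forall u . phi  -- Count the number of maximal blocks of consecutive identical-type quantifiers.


Quantifier-type sequence: A A E A  (A=forall, E=exists)
Group into maximal same-type runs:
  Ax2 | Ex1 | Ax1
Number of blocks = 3

3


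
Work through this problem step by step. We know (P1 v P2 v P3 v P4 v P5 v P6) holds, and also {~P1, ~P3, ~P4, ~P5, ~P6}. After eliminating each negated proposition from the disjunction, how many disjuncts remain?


Original disjuncts (6): P1, P2, P3, P4, P5, P6
Negated (eliminate): ~P1, ~P3, ~P4, ~P5, ~P6
Remaining disjuncts: P2
Count = 6 - 5 = 1

1


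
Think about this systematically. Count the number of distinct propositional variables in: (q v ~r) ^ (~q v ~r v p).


Identify each variable that appears in the formula.
Variables found: p, q, r
Count = 3

3


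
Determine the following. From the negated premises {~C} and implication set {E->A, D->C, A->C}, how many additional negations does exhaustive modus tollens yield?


Initial negated facts: {~C}
Apply modus tollens to closure:
  ~C and D->C  =>  ~D
  ~C and A->C  =>  ~A
  ~A and E->A  =>  ~E
Final negated: {~A, ~C, ~D, ~E}
New negations: {~A, ~D, ~E}
Count = 3

3


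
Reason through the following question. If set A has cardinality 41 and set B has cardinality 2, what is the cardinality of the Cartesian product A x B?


The Cartesian product A x B contains all ordered pairs (a, b).
|A x B| = |A| * |B| = 41 * 2 = 82

82


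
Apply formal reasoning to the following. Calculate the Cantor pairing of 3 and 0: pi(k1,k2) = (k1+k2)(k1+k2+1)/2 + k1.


k1 + k2 = 3
(k1+k2)(k1+k2+1)/2 = 3 * 4 / 2 = 6
pi = 6 + 3 = 9

9


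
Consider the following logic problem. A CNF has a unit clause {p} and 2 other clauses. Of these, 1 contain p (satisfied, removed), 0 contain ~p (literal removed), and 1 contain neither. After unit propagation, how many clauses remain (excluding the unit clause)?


Satisfied (removed): 1
Shortened (remain): 0
Unchanged (remain): 1
Remaining = 0 + 1 = 1

1


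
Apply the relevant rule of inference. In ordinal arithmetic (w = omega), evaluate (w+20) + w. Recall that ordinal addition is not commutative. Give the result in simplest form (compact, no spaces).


Compute (w+20) + w.
Ordinal + is associative but NOT commutative; for finite n>0, n + w = w but w + n stays w+n.
(w+20) + w = w + (20+w) = w + w = w*2 (the finite tail 20 is absorbed by the right w).
Result = w*2

w*2


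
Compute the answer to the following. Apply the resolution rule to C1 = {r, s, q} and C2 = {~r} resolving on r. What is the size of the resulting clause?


Remove r from C1 and ~r from C2.
C1 remainder: {s, q}
C2 remainder: {}
Union (resolvent): {q, s}
Resolvent has 2 literal(s).

2


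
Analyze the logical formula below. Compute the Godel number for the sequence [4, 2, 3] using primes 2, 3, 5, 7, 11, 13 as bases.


Encode each element as an exponent of the corresponding prime:
  2^4 = 16
  3^2 = 9
  5^3 = 125
Product = 16 * 9 * 125 = 18000

18000


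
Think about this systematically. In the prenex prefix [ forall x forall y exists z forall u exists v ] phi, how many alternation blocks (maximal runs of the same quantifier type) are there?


Quantifier-type sequence: A A E A E  (A=forall, E=exists)
Group into maximal same-type runs:
  Ax2 | Ex1 | Ax1 | Ex1
Number of blocks = 4

4


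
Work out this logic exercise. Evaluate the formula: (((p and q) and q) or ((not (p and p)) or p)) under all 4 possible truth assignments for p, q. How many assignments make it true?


Check all 4 assignments:
p=0, q=0: 1
p=0, q=1: 1
p=1, q=0: 1
p=1, q=1: 1
Count of True = 4

4


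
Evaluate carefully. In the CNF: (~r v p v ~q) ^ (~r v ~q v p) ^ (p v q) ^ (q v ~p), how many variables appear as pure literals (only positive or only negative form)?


Check each variable for pure literal status:
p: mixed (not pure)
q: mixed (not pure)
r: pure negative
Pure literal count = 1

1


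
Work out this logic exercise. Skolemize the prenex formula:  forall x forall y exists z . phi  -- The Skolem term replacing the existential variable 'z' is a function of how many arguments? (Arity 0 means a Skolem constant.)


Quantifier prefix: forall x forall y exists z
'z' is existentially quantified at position 3.
Universal variables preceding it: x, y
Skolem function arity = 2

2


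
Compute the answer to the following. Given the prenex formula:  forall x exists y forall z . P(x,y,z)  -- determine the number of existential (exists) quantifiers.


Quantifier prefix: forall x exists y forall z
Mark each quantifier type:
  U E U
Universal count = 2, Existential count = 1
Asked for existential (exists) quantifiers: 1

1


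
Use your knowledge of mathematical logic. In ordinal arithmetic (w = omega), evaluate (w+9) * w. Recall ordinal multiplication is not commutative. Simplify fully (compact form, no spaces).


Compute (w+9) * w.
Ordinal * is associative and left-distributive over +, but NOT commutative; for finite n>1, n*w = w but w*n stays w*n.
(w+9) * w = sup{(w+9)*k : k<w} = sup{w*k+9} = w^2 (the +9 tail is absorbed in the limit).
Result = w^2

w^2


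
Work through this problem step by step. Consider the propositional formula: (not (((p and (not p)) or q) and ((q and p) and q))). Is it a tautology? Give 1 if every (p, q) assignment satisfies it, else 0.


Check all 4 assignments:
p=0, q=0: 1
p=0, q=1: 1
p=1, q=0: 1
p=1, q=1: 0
Satisfying count = 3/4.
Tautology iff count = 4: no.

0


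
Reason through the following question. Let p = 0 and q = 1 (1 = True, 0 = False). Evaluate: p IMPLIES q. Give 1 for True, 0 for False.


p = 0, q = 1
Operation: p IMPLIES q
Evaluate: 0 IMPLIES 1 = 1

1


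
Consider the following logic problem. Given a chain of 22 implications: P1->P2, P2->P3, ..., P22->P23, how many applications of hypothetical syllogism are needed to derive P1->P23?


With 22 implications in a chain connecting 23 propositions:
P1->P2, P2->P3, ..., P22->P23
Steps needed = (number of implications) - 1 = 22 - 1 = 21

21


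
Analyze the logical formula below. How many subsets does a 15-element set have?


The power set of a set with n elements has 2^n elements.
|P(S)| = 2^15 = 32768

32768


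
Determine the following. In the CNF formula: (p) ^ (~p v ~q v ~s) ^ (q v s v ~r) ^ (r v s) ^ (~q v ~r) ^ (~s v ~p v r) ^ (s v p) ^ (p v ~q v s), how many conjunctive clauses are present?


A CNF formula is a conjunction of clauses.
Clauses are separated by ^.
Counting the conjuncts: 8 clauses.

8


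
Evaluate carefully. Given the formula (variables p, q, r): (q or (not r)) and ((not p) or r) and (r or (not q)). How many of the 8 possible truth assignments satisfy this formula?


Evaluate all 8 assignments for p, q, r:
p=0, q=0, r=0: 1
p=0, q=0, r=1: 0
p=0, q=1, r=0: 0
p=0, q=1, r=1: 1
p=1, q=0, r=0: 0
p=1, q=0, r=1: 0
p=1, q=1, r=0: 0
p=1, q=1, r=1: 1
Satisfying count = 3

3


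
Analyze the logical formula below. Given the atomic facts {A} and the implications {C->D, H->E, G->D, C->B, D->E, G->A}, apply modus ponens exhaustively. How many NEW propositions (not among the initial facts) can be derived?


Initial facts: {A}
Apply modus ponens to closure:
  (no implication fires)
Final known: {A}
New propositions: {(none)}
Count = 0

0


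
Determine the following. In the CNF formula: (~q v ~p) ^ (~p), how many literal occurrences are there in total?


Counting literals in each clause:
Clause 1: 2 literal(s)
Clause 2: 1 literal(s)
Total = 3

3


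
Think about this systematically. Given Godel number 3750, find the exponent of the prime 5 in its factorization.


Factorize 3750 by dividing by 5 repeatedly.
Division steps: 5 divides 3750 exactly 4 time(s).
Exponent of 5 = 4

4


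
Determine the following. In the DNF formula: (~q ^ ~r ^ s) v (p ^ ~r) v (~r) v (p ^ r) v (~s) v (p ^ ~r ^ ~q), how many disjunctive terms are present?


A DNF formula is a disjunction of terms (conjunctions).
Terms are separated by v.
Counting the disjuncts: 6 terms.

6


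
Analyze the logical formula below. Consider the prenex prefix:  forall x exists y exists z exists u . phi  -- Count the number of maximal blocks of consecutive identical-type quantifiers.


Quantifier-type sequence: A E E E  (A=forall, E=exists)
Group into maximal same-type runs:
  Ax1 | Ex3
Number of blocks = 2

2


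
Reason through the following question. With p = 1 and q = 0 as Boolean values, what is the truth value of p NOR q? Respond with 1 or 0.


p = 1, q = 0
Operation: p NOR q
Evaluate: 1 NOR 0 = 0

0


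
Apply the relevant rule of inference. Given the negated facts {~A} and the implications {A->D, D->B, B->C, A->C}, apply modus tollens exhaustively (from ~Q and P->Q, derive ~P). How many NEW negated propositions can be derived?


Initial negated facts: {~A}
Apply modus tollens to closure:
  (no implication fires)
Final negated: {~A}
New negations: {(none)}
Count = 0

0


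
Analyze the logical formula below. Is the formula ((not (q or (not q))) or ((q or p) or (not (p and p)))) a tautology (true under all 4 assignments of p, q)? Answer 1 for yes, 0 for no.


Check all 4 assignments:
p=0, q=0: 1
p=0, q=1: 1
p=1, q=0: 1
p=1, q=1: 1
Satisfying count = 4/4.
Tautology iff count = 4: yes.

1


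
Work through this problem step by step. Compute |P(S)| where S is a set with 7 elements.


The power set of a set with n elements has 2^n elements.
|P(S)| = 2^7 = 128

128


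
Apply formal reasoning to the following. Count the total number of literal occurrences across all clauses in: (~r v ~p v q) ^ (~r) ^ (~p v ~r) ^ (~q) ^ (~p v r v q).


Counting literals in each clause:
Clause 1: 3 literal(s)
Clause 2: 1 literal(s)
Clause 3: 2 literal(s)
Clause 4: 1 literal(s)
Clause 5: 3 literal(s)
Total = 10

10


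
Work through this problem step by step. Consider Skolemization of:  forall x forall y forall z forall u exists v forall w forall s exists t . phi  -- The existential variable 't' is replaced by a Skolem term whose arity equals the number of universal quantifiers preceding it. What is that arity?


Quantifier prefix: forall x forall y forall z forall u exists v forall w forall s exists t
't' is existentially quantified at position 8.
Universal variables preceding it: x, y, z, u, w, s
Skolem function arity = 6

6


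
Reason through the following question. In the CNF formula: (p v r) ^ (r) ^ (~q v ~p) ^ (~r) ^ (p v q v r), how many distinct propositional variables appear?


Identify each variable that appears in the formula.
Variables found: p, q, r
Count = 3

3


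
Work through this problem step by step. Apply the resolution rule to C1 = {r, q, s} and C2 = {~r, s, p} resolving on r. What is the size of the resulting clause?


Remove r from C1 and ~r from C2.
C1 remainder: {q, s}
C2 remainder: {s, p}
Union (resolvent): {p, q, s}
Resolvent has 3 literal(s).

3


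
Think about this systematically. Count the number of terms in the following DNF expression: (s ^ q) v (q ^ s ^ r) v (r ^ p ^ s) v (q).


A DNF formula is a disjunction of terms (conjunctions).
Terms are separated by v.
Counting the disjuncts: 4 terms.

4


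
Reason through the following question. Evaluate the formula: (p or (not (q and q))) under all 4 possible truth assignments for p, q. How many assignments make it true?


Check all 4 assignments:
p=0, q=0: 1
p=0, q=1: 0
p=1, q=0: 1
p=1, q=1: 1
Count of True = 3

3


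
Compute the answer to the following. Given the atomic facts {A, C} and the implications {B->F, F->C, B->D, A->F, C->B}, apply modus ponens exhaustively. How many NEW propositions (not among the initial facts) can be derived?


Initial facts: {A, C}
Apply modus ponens to closure:
  A and A->F  =>  F
  C and C->B  =>  B
  B and B->D  =>  D
Final known: {A, B, C, D, F}
New propositions: {B, D, F}
Count = 3

3


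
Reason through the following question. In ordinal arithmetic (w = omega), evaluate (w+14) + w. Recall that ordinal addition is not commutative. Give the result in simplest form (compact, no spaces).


Compute (w+14) + w.
Ordinal + is associative but NOT commutative; for finite n>0, n + w = w but w + n stays w+n.
(w+14) + w = w + (14+w) = w + w = w*2 (the finite tail 14 is absorbed by the right w).
Result = w*2

w*2


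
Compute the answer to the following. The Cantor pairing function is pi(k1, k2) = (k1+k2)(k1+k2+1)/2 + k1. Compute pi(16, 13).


k1 + k2 = 29
(k1+k2)(k1+k2+1)/2 = 29 * 30 / 2 = 435
pi = 435 + 16 = 451

451


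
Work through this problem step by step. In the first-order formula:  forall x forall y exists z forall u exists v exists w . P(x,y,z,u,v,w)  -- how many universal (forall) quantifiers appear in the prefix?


Quantifier prefix: forall x forall y exists z forall u exists v exists w
Mark each quantifier type:
  U U E U E E
Universal count = 3, Existential count = 3
Asked for universal (forall) quantifiers: 3

3


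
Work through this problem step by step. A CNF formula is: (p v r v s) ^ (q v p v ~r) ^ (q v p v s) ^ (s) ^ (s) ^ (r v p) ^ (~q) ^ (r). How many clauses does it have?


A CNF formula is a conjunction of clauses.
Clauses are separated by ^.
Counting the conjuncts: 8 clauses.

8


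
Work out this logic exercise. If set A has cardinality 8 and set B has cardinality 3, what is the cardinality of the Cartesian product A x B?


The Cartesian product A x B contains all ordered pairs (a, b).
|A x B| = |A| * |B| = 8 * 3 = 24

24


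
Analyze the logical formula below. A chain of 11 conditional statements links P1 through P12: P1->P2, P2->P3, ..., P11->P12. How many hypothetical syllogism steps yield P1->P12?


With 11 implications in a chain connecting 12 propositions:
P1->P2, P2->P3, ..., P11->P12
Steps needed = (number of implications) - 1 = 11 - 1 = 10

10


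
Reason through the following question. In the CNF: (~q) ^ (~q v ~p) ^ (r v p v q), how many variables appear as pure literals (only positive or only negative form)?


Check each variable for pure literal status:
p: mixed (not pure)
q: mixed (not pure)
r: pure positive
Pure literal count = 1

1


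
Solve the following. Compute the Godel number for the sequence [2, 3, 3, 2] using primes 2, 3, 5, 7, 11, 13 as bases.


Encode each element as an exponent of the corresponding prime:
  2^2 = 4
  3^3 = 27
  5^3 = 125
  7^2 = 49
Product = 4 * 27 * 125 * 49 = 661500

661500


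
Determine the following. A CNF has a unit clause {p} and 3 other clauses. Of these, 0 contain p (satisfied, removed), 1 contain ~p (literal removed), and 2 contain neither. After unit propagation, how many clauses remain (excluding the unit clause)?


Satisfied (removed): 0
Shortened (remain): 1
Unchanged (remain): 2
Remaining = 1 + 2 = 3

3


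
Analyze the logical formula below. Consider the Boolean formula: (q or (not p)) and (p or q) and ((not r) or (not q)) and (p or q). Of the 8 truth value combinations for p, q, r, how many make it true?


Evaluate all 8 assignments for p, q, r:
p=0, q=0, r=0: 0
p=0, q=0, r=1: 0
p=0, q=1, r=0: 1
p=0, q=1, r=1: 0
p=1, q=0, r=0: 0
p=1, q=0, r=1: 0
p=1, q=1, r=0: 1
p=1, q=1, r=1: 0
Satisfying count = 2

2


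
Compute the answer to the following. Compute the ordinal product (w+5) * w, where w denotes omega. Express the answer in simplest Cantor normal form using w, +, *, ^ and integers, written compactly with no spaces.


Compute (w+5) * w.
Ordinal * is associative and left-distributive over +, but NOT commutative; for finite n>1, n*w = w but w*n stays w*n.
(w+5) * w = sup{(w+5)*k : k<w} = sup{w*k+5} = w^2 (the +5 tail is absorbed in the limit).
Result = w^2

w^2


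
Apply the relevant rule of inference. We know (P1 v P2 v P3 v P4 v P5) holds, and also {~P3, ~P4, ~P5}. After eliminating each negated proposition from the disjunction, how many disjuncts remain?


Original disjuncts (5): P1, P2, P3, P4, P5
Negated (eliminate): ~P3, ~P4, ~P5
Remaining disjuncts: P1, P2
Count = 5 - 3 = 2

2


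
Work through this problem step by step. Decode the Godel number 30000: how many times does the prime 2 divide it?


Factorize 30000 by dividing by 2 repeatedly.
Division steps: 2 divides 30000 exactly 4 time(s).
Exponent of 2 = 4

4


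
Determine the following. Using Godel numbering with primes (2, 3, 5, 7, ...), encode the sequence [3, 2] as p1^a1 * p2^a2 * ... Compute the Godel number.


Encode each element as an exponent of the corresponding prime:
  2^3 = 8
  3^2 = 9
Product = 8 * 9 = 72

72


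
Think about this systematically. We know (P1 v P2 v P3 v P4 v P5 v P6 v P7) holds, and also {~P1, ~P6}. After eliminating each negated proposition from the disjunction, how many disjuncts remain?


Original disjuncts (7): P1, P2, P3, P4, P5, P6, P7
Negated (eliminate): ~P1, ~P6
Remaining disjuncts: P2, P3, P4, P5, P7
Count = 7 - 2 = 5

5


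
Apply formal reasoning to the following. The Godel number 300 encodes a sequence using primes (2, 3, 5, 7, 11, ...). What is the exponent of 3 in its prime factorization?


Factorize 300 by dividing by 3 repeatedly.
Division steps: 3 divides 300 exactly 1 time(s).
Exponent of 3 = 1

1


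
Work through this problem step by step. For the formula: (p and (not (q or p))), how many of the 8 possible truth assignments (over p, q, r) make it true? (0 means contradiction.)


Check all 8 assignments:
p=0, q=0, r=0: 0
p=0, q=0, r=1: 0
p=0, q=1, r=0: 0
p=0, q=1, r=1: 0
p=1, q=0, r=0: 0
p=1, q=0, r=1: 0
p=1, q=1, r=0: 0
p=1, q=1, r=1: 0
Count of True = 0

0


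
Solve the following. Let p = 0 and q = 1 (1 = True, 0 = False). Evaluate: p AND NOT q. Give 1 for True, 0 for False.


p = 0, q = 1
Operation: p AND NOT q
Evaluate: 0 AND NOT 1 = 0

0


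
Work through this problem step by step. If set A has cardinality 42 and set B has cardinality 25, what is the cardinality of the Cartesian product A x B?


The Cartesian product A x B contains all ordered pairs (a, b).
|A x B| = |A| * |B| = 42 * 25 = 1050

1050


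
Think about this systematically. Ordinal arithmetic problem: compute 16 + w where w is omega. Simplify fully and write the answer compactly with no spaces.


Compute 16 + w.
Ordinal + is associative but NOT commutative; for finite n>0, n + w = w but w + n stays w+n.
Any finite left addend is absorbed by w on the right: 16 + w = w.
Result = w

w


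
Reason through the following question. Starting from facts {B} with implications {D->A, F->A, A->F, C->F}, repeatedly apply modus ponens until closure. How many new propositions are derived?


Initial facts: {B}
Apply modus ponens to closure:
  (no implication fires)
Final known: {B}
New propositions: {(none)}
Count = 0

0


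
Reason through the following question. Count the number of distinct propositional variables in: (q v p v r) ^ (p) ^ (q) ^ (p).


Identify each variable that appears in the formula.
Variables found: p, q, r
Count = 3

3


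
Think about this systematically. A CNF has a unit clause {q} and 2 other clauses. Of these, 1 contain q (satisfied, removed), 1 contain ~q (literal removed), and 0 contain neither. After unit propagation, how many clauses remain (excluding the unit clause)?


Satisfied (removed): 1
Shortened (remain): 1
Unchanged (remain): 0
Remaining = 1 + 0 = 1

1


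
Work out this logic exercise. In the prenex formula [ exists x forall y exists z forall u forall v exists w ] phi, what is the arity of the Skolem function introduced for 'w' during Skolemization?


Quantifier prefix: exists x forall y exists z forall u forall v exists w
'w' is existentially quantified at position 6.
Universal variables preceding it: y, u, v
Skolem function arity = 3

3


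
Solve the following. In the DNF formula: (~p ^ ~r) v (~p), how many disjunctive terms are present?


A DNF formula is a disjunction of terms (conjunctions).
Terms are separated by v.
Counting the disjuncts: 2 terms.

2


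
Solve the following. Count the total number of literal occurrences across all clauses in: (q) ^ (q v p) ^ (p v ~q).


Counting literals in each clause:
Clause 1: 1 literal(s)
Clause 2: 2 literal(s)
Clause 3: 2 literal(s)
Total = 5

5


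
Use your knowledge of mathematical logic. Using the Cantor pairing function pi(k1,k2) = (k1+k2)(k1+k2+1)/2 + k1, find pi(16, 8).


k1 + k2 = 24
(k1+k2)(k1+k2+1)/2 = 24 * 25 / 2 = 300
pi = 300 + 16 = 316

316


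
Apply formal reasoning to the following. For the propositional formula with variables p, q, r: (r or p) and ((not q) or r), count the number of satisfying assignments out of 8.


Evaluate all 8 assignments for p, q, r:
p=0, q=0, r=0: 0
p=0, q=0, r=1: 1
p=0, q=1, r=0: 0
p=0, q=1, r=1: 1
p=1, q=0, r=0: 1
p=1, q=0, r=1: 1
p=1, q=1, r=0: 0
p=1, q=1, r=1: 1
Satisfying count = 5

5


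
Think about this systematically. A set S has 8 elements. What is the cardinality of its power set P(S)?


The power set of a set with n elements has 2^n elements.
|P(S)| = 2^8 = 256

256


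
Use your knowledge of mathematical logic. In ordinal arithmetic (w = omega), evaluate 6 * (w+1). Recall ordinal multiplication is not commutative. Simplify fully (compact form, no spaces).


Compute 6 * (w+1).
Ordinal * is associative and left-distributive over +, but NOT commutative; for finite n>1, n*w = w but w*n stays w*n.
By left-distributivity: 6 * (w+1) = 6*w + 6*1 = w + 6 = w+6.
Result = w+6

w+6


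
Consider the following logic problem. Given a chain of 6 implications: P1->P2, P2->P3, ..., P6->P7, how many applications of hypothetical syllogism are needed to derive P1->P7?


With 6 implications in a chain connecting 7 propositions:
P1->P2, P2->P3, ..., P6->P7
Steps needed = (number of implications) - 1 = 6 - 1 = 5

5


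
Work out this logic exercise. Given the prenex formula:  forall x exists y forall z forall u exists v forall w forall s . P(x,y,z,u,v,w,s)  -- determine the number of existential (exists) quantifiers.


Quantifier prefix: forall x exists y forall z forall u exists v forall w forall s
Mark each quantifier type:
  U E U U E U U
Universal count = 5, Existential count = 2
Asked for existential (exists) quantifiers: 2

2


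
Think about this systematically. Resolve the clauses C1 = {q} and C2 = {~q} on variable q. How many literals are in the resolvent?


Remove q from C1 and ~q from C2.
C1 remainder: {}
C2 remainder: {}
Union (resolvent): {} (empty clause)
Resolvent has 0 literal(s).

0


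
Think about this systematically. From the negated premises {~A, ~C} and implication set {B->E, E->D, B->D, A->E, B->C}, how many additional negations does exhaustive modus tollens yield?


Initial negated facts: {~A, ~C}
Apply modus tollens to closure:
  ~C and B->C  =>  ~B
Final negated: {~A, ~B, ~C}
New negations: {~B}
Count = 1

1


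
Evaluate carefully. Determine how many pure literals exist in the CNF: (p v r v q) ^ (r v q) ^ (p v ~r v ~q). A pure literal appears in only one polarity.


Check each variable for pure literal status:
p: pure positive
q: mixed (not pure)
r: mixed (not pure)
Pure literal count = 1

1


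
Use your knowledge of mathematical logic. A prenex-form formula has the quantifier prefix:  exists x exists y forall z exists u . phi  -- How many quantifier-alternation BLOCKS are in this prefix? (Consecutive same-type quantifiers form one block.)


Quantifier-type sequence: E E A E  (A=forall, E=exists)
Group into maximal same-type runs:
  Ex2 | Ax1 | Ex1
Number of blocks = 3

3


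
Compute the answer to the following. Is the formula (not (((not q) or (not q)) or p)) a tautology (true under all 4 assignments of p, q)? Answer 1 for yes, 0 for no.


Check all 4 assignments:
p=0, q=0: 0
p=0, q=1: 1
p=1, q=0: 0
p=1, q=1: 0
Satisfying count = 1/4.
Tautology iff count = 4: no.

0


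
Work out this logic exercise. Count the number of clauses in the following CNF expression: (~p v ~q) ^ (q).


A CNF formula is a conjunction of clauses.
Clauses are separated by ^.
Counting the conjuncts: 2 clauses.

2


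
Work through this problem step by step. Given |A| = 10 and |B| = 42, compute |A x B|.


The Cartesian product A x B contains all ordered pairs (a, b).
|A x B| = |A| * |B| = 10 * 42 = 420

420


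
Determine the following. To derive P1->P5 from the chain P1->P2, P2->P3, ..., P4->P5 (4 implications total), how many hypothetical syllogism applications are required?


With 4 implications in a chain connecting 5 propositions:
P1->P2, P2->P3, ..., P4->P5
Steps needed = (number of implications) - 1 = 4 - 1 = 3

3


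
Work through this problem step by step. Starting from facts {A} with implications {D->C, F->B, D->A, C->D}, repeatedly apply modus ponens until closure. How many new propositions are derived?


Initial facts: {A}
Apply modus ponens to closure:
  (no implication fires)
Final known: {A}
New propositions: {(none)}
Count = 0

0


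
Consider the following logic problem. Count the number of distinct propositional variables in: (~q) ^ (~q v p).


Identify each variable that appears in the formula.
Variables found: p, q
Count = 2

2


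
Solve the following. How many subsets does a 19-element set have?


The power set of a set with n elements has 2^n elements.
|P(S)| = 2^19 = 524288

524288


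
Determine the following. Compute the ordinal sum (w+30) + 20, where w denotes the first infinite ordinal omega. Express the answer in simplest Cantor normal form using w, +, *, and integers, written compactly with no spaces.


Compute (w+30) + 20.
Ordinal + is associative but NOT commutative; for finite n>0, n + w = w but w + n stays w+n.
By associativity: (w+30) + 20 = w + (30+20) = w+50.
Result = w+50

w+50


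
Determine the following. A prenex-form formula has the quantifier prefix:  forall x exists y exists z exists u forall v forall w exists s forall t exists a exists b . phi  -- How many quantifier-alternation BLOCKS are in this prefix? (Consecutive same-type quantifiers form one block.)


Quantifier-type sequence: A E E E A A E A E E  (A=forall, E=exists)
Group into maximal same-type runs:
  Ax1 | Ex3 | Ax2 | Ex1 | Ax1 | Ex2
Number of blocks = 6

6


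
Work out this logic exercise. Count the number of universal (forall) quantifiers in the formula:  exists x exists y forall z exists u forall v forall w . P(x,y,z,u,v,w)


Quantifier prefix: exists x exists y forall z exists u forall v forall w
Mark each quantifier type:
  E E U E U U
Universal count = 3, Existential count = 3
Asked for universal (forall) quantifiers: 3

3


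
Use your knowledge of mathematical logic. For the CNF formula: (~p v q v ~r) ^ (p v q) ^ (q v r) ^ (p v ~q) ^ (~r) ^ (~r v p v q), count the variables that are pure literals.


Check each variable for pure literal status:
p: mixed (not pure)
q: mixed (not pure)
r: mixed (not pure)
Pure literal count = 0

0


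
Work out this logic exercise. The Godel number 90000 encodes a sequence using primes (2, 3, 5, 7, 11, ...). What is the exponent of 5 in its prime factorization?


Factorize 90000 by dividing by 5 repeatedly.
Division steps: 5 divides 90000 exactly 4 time(s).
Exponent of 5 = 4

4


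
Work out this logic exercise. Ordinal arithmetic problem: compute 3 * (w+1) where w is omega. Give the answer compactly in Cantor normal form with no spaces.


Compute 3 * (w+1).
Ordinal * is associative and left-distributive over +, but NOT commutative; for finite n>1, n*w = w but w*n stays w*n.
By left-distributivity: 3 * (w+1) = 3*w + 3*1 = w + 3 = w+3.
Result = w+3

w+3


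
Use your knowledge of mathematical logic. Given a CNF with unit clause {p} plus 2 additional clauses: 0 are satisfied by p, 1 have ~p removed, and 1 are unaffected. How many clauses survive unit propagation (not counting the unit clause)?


Satisfied (removed): 0
Shortened (remain): 1
Unchanged (remain): 1
Remaining = 1 + 1 = 2

2


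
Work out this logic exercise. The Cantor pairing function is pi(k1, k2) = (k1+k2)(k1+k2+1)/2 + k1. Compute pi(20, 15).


k1 + k2 = 35
(k1+k2)(k1+k2+1)/2 = 35 * 36 / 2 = 630
pi = 630 + 20 = 650

650


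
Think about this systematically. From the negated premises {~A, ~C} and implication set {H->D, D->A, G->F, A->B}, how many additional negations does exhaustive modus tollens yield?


Initial negated facts: {~A, ~C}
Apply modus tollens to closure:
  ~A and D->A  =>  ~D
  ~D and H->D  =>  ~H
Final negated: {~A, ~C, ~D, ~H}
New negations: {~D, ~H}
Count = 2

2
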